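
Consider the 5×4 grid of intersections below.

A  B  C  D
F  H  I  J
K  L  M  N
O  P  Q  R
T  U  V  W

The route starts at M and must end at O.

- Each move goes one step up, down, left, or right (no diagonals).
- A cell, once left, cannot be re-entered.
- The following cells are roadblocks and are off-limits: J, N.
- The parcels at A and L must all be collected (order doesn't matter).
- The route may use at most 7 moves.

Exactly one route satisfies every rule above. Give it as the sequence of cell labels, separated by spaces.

The budget equals the shortest possible length, so every move has to be on a shortest route through the required cells.
Route from M: left to L, 2× up (reaching B), left to A, 3× down (reaching O) — 7 moves in all.
Check: all required cells visited; 7 ≤ 7 moves.

M L H B A F K O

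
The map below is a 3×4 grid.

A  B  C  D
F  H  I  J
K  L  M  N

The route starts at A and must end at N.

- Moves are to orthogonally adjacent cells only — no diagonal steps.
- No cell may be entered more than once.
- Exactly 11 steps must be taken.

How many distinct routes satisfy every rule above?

Need simple routes of exactly 11 moves from A to N (Manhattan distance 5, so 3 moves are spent on a detour and 3 undoing it).
Enumerating: A F K L H B C D J I M N | A F K L M I H B C D J N | A B H F K L M I C D J N | A B C D J I H F K L M N.
That gives 4 routes.

4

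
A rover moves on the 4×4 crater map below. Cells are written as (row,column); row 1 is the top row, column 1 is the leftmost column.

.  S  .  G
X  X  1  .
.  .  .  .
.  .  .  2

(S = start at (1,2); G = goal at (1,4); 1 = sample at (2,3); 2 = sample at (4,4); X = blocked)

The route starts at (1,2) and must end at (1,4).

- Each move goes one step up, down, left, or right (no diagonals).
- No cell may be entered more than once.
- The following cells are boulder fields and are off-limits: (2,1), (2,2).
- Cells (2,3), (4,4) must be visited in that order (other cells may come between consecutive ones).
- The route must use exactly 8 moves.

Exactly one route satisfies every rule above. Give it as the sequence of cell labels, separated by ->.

The waypoints must appear in the order (2,3), (4,4), with no cell reused.
Route from (1,2): right 1 to (1,3), down 3 to (4,3), right 1 to (4,4), up 3 to (1,4) — 8 moves in all.
Check: order respected (1 at step 2, 2 at step 5); 8 moves as required.

(1,2) -> (1,3) -> (2,3) -> (3,3) -> (4,3) -> (4,4) -> (3,4) -> (2,4) -> (1,4)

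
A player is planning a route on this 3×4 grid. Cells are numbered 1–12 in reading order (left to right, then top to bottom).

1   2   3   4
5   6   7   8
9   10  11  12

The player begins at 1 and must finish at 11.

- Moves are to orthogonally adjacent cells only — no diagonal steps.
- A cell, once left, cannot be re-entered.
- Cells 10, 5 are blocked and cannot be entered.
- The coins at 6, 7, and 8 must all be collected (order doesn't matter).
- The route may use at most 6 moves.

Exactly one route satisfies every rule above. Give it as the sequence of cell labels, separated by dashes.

1 - 2 - 6 - 7 - 8 - 12 - 11

The 6-move cap with required stops at 6, 7, 8 leaves no slack for detours.
Route from 1: right to 2, down to 6, 2× right (reaching 8), down to 12, left to 11 — 6 moves in all.
Check: all required cells visited; 6 ≤ 6 moves.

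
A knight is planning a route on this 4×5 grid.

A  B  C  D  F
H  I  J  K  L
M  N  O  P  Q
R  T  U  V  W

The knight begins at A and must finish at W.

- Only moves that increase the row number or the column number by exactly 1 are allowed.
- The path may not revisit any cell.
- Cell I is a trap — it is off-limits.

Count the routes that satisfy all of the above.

A right/down-only route from A to W makes exactly 3 down-moves and 4 right-moves in some order.
With no other constraints that would be C(7,3) = 35 routes.
Subtract routes through each blocked cell (inclusion–exclusion for overlaps): − through I: 20 → 15.
That gives 15 routes.

15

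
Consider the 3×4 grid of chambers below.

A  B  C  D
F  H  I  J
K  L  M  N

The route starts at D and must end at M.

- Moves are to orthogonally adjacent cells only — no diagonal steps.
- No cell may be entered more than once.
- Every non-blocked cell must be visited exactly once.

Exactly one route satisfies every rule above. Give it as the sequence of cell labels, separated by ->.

D -> C -> B -> A -> F -> K -> L -> H -> I -> J -> N -> M

Need to visit all 12 open cells exactly once, starting at D and ending at M.
Cell A has only two open neighbours (F and B), so the path must pass straight through it: one of those is the cell it's entered from and the other is where it exits.
Route from D: 3× left (reaching A), 2× down (reaching K), right to L, up to H, 2× right (reaching J), down to N, left to M — 11 moves in all.
Check: all 12 open cells covered.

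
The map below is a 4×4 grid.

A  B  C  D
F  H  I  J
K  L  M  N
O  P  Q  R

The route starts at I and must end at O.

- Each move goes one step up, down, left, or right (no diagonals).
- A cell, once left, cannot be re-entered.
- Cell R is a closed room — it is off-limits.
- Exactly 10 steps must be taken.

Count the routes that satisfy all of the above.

21

Need simple routes of exactly 10 moves from I to O (Manhattan distance 4, so 3 moves are spent on a detour and 3 undoing it).
Branch systematically from the start, pruning whenever the remaining move budget drops below the Manhattan distance to O or differs from it in parity. Grouping the completions by first move — via C: 5; via M: 5; via H: 4; via J: 7 — and summing: 5 + 5 + 4 + 7 = 21.
That gives 21 routes.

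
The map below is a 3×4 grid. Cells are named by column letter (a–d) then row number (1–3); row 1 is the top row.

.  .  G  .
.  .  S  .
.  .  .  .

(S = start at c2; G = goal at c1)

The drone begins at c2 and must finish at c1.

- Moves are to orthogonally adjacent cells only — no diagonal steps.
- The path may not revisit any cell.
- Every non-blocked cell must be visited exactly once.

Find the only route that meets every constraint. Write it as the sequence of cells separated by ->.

c2 -> b2 -> b1 -> a1 -> a2 -> a3 -> b3 -> c3 -> d3 -> d2 -> d1 -> c1

Need to visit all 12 open cells exactly once, starting at c2 and ending at c1.
Cell a3 has only two open neighbours (a2 and b3), so the path must pass straight through it: one of those is the cell it's entered from and the other is where it exits.
Route from c2: left to b2, up to b1, left to a1, 2× down (reaching a3), 3× right (reaching d3), 2× up (reaching d1), left to c1 — 11 moves in all.
Check: all 12 open cells covered.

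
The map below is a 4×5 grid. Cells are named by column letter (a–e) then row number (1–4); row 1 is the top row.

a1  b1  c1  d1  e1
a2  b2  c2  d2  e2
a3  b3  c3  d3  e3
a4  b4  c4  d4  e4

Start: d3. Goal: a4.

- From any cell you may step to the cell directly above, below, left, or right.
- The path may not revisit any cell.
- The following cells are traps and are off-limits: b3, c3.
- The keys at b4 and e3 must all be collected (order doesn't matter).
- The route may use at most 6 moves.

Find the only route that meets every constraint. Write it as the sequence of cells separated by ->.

Any route must reach b4 and e3 and still end at a4 within 6 moves, so the order of the required stops is forced.
Route from d3: right 1 to e3, down 1 to e4, left 4 to a4 — 6 moves in all.
Check: all required cells visited; 6 ≤ 6 moves.

d3 -> e3 -> e4 -> d4 -> c4 -> b4 -> a4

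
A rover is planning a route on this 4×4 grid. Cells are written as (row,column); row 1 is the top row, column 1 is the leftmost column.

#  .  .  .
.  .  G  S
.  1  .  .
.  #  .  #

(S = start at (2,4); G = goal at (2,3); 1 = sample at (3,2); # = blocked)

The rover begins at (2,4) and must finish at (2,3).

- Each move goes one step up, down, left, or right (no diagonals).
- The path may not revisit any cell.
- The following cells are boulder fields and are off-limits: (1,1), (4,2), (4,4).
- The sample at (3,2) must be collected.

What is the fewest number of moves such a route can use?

5

Any route passes through (3,2) somewhere between (2,4) and (2,3). Summing Manhattan distances along the two legs ((2,4) → (3,2) → (2,3)) gives a lower bound of 3 + 2 = 5 moves.
A route of 5 moves achieves this: (2,4) → (3,4) → (3,3) → (3,2) → (2,2) → (2,3).
Since 5 matches the lower bound, it is optimal.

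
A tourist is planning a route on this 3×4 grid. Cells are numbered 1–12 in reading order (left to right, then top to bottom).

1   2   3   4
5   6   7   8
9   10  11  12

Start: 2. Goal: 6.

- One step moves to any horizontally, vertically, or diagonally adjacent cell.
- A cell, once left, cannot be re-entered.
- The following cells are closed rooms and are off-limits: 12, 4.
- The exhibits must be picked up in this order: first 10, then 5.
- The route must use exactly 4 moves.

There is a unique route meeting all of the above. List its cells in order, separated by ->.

2 -> 7 -> 10 -> 5 -> 6

The waypoints must appear in the order 10, 5, with no cell reused.
Route from 2: down-right to 7, down-left to 10, up-left to 5, right to 6 — 4 moves in all.
Check: order respected (10 at step 2, 5 at step 3); 4 moves as required.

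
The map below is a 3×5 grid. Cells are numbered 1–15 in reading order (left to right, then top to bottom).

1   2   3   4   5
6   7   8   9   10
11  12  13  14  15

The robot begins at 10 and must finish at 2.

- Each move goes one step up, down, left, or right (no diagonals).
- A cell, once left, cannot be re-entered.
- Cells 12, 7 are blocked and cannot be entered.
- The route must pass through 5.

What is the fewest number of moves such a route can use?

4

Any route passes through 5 somewhere between 10 and 2. Summing Manhattan distances along the two legs (10 → 5 → 2) gives a lower bound of 1 + 3 = 4 moves.
A route of 4 moves achieves this: 10 → 5 → 4 → 3 → 2.
Since 4 matches the lower bound, it is optimal.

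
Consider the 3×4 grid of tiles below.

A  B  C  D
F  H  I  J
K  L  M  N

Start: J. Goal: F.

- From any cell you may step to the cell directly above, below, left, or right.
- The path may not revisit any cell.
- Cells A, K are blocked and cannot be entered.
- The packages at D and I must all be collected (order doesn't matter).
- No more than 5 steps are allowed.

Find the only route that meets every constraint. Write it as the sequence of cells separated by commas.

Any route must reach D and I and still end at F within 5 moves, so the order of the required stops is forced.
Route from J: up 1 to D, left 1 to C, down 1 to I, left 2 to F — 5 moves in all.
Check: all required cells visited; 5 ≤ 5 moves.

J, D, C, I, H, F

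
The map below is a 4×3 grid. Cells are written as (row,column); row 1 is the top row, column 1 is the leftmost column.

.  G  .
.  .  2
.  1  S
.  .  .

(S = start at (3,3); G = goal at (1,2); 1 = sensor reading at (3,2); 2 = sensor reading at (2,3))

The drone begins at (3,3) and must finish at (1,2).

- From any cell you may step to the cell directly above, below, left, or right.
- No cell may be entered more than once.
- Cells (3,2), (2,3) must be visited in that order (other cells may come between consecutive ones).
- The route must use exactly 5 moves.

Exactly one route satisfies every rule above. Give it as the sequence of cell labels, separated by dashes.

The waypoints must appear in the order (3,2), (2,3), with no cell reused.
Route from (3,3): left to (3,2), up to (2,2), right to (2,3), up to (1,3), left to (1,2) — 5 moves in all.
Check: order respected (1 at step 1, 2 at step 3); 5 moves as required.

(3,3) - (3,2) - (2,2) - (2,3) - (1,3) - (1,2)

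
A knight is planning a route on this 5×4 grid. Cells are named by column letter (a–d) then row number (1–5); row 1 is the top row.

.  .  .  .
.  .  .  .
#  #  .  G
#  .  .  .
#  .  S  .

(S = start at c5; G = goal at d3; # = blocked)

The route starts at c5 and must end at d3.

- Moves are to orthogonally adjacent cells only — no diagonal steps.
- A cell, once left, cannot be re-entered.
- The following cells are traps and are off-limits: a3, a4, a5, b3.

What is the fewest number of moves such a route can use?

3

The Manhattan distance from c5 to d3 is |5−3| + |3−4| = 3, so at least 3 moves are needed.
A route of 3 moves achieves this: c5 → c4 → c3 → d3.
Since 3 matches the lower bound, it is optimal.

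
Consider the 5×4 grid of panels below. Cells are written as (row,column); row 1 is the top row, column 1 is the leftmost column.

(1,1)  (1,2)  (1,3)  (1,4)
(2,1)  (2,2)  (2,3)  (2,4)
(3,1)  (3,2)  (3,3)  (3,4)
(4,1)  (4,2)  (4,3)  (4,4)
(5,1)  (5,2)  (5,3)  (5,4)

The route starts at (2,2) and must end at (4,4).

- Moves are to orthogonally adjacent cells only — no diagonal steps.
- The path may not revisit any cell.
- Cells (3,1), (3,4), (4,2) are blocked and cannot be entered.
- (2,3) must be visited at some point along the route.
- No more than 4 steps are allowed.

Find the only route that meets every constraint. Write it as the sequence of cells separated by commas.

(2,2), (2,3), (3,3), (4,3), (4,4)

Any route must reach (2,3) and still end at (4,4) within 4 moves, so the order of the required stops is forced.
Route from (2,2): right to (2,3), 2× down (reaching (4,3)), right to (4,4) — 4 moves in all.
Check: all required cells visited; 4 ≤ 4 moves.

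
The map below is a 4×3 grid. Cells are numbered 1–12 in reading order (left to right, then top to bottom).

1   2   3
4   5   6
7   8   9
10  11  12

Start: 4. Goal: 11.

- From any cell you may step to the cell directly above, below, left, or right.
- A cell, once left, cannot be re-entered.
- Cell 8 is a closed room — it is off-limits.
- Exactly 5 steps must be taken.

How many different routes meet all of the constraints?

1

Need simple routes of exactly 5 moves from 4 to 11 (Manhattan distance 3, so 1 moves are spent on a detour and 1 undoing it).
Enumerating: 4 5 6 9 12 11.
That gives 1 route.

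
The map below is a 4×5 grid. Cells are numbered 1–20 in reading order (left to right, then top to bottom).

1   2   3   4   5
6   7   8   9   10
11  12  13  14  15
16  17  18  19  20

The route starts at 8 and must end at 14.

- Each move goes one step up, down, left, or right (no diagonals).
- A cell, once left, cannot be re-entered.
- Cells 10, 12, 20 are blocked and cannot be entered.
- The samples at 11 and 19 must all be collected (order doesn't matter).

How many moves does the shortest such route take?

Any route passes through 11 and 19 in some order between 8 and 14. Summing Manhattan distances along each leg and taking the cheapest ordering (8 → 11 → 19 → 14) gives a lower bound of 3 + 4 + 1 = 8 moves.
A route of 8 moves achieves this: 8 → 7 → 6 → 11 → 16 → 17 → 18 → 19 → 14.
Since 8 matches the lower bound, it is optimal.

8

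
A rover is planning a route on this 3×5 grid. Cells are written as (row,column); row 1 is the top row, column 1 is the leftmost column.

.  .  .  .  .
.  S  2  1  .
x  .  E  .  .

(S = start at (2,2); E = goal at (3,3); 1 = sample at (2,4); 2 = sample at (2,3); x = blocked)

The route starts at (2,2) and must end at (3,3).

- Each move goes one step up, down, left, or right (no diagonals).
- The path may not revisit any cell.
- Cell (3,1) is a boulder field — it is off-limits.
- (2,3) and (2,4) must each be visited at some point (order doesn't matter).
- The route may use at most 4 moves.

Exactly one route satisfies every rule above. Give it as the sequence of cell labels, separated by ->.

The 4-move cap with required stops at (2,3), (2,4) leaves no slack for detours.
Route from (2,2): right 2 to (2,4), down 1 to (3,4), left 1 to (3,3) — 4 moves in all.
Check: all required cells visited; 4 ≤ 4 moves.

(2,2) -> (2,3) -> (2,4) -> (3,4) -> (3,3)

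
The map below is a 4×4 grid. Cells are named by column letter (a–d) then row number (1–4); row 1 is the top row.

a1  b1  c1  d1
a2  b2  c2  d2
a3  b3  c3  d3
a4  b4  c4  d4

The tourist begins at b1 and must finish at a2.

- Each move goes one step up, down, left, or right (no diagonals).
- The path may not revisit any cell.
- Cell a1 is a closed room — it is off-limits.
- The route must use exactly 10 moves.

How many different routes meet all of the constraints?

Need simple routes of exactly 10 moves from b1 to a2 (Manhattan distance 2, so 4 moves are spent on a detour and 4 undoing it).
Branch systematically from the start, pruning whenever the remaining move budget drops below the Manhattan distance to a2 or differs from it in parity. Grouping the completions by first move — via b2: 10; via c1: 30 — and summing: 10 + 30 = 40.
That gives 40 routes.

40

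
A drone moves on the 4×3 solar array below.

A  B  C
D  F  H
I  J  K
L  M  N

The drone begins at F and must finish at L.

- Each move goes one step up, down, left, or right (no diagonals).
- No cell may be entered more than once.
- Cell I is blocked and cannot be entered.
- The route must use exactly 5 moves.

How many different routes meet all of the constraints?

3

Need simple routes of exactly 5 moves from F to L (Manhattan distance 3, so 1 moves are spent on a detour and 1 undoing it).
Enumerating: F J K N M L | F H K N M L | F H K J M L.
That gives 3 routes.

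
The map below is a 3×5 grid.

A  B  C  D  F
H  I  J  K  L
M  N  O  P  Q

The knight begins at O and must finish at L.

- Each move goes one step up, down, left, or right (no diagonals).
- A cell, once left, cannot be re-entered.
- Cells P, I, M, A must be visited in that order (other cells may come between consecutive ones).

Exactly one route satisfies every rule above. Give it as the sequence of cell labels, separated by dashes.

O - P - K - J - I - N - M - H - A - B - C - D - F - L

The waypoints must appear in the order P, I, M, A, with no cell reused.
Route from O: right 1 to P, up 1 to K, left 2 to I, down 1 to N, left 1 to M, up 2 to A, right 4 to F, down 1 to L — 13 moves in all.
Check: order respected (P at step 1, I at step 4, M at step 6, A at step 8).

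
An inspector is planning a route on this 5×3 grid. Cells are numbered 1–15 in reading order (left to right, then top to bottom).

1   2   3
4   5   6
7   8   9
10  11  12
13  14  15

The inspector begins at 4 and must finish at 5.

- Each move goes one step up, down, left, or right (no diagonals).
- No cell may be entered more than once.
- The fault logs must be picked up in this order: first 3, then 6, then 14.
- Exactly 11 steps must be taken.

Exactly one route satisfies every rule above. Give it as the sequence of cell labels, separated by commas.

The waypoints must appear in the order 3, 6, 14, with no cell reused.
Route from 4: up 1 to 1, right 2 to 3, down 4 to 15, left 1 to 14, up 3 to 5 — 11 moves in all.
Check: order respected (3 at step 3, 6 at step 4, 14 at step 8); 11 moves as required.

4, 1, 2, 3, 6, 9, 12, 15, 14, 11, 8, 5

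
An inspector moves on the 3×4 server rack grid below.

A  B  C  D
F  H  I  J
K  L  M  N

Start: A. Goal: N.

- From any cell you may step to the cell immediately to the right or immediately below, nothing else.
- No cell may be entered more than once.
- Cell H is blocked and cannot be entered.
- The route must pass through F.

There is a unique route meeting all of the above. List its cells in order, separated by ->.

A -> F -> K -> L -> M -> N

Moves only go right or down, so the column and row indices never decrease.
Route from A: down 2 to K, right 3 to N — 5 moves in all.
Check: all required cells visited.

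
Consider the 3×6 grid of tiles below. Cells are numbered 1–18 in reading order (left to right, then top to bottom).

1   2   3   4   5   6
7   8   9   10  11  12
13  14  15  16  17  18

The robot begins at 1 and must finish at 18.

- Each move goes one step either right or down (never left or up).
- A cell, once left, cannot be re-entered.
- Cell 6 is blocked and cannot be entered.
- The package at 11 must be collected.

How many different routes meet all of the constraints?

10

A right/down-only route from 1 to 18 makes exactly 2 down-moves and 5 right-moves in some order.
With no other constraints that would be C(7,2) = 21 routes.
Split at 11 and multiply the segment counts (each segment already excludes blocked cells): 1→11: 5; 11→18: 2; product = 10.
That gives 10 routes.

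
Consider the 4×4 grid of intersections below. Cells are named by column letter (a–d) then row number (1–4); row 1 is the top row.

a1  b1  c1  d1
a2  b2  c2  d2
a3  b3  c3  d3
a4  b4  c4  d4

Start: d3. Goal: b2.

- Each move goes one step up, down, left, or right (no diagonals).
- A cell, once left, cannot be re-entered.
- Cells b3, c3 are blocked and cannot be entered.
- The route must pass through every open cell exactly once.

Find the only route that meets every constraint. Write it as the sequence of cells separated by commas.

d3, d4, c4, b4, a4, a3, a2, a1, b1, c1, d1, d2, c2, b2

Need to visit all 14 open cells exactly once, starting at d3 and ending at b2.
Route from d3: down 1 to d4, left 3 to a4, up 3 to a1, right 3 to d1, down 1 to d2, left 2 to b2 — 13 moves in all.
Check: all 14 open cells covered.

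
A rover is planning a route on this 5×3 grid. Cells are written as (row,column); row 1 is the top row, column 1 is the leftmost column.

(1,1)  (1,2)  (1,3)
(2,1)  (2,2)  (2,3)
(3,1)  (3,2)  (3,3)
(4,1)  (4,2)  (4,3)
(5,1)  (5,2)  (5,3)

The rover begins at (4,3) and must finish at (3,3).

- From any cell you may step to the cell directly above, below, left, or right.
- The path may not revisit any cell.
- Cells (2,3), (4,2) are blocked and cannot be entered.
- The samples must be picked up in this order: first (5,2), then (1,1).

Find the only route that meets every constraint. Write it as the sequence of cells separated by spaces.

The waypoints must appear in the order (5,2), (1,1), with no cell reused.
Route from (4,3): down to (5,3), 2× left (reaching (5,1)), 4× up (reaching (1,1)), right to (1,2), 2× down (reaching (3,2)), right to (3,3) — 11 moves in all.
Check: order respected ((5,2) at step 2, (1,1) at step 7).

(4,3) (5,3) (5,2) (5,1) (4,1) (3,1) (2,1) (1,1) (1,2) (2,2) (3,2) (3,3)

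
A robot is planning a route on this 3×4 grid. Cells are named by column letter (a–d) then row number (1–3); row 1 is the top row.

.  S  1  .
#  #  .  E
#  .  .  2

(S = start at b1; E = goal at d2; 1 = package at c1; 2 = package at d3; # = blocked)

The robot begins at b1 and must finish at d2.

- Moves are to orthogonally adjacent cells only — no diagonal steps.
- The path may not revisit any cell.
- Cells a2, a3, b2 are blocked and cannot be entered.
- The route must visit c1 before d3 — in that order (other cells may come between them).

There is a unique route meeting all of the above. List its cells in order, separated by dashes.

b1 - c1 - c2 - c3 - d3 - d2

The waypoints must appear in the order c1, d3, with no cell reused.
Route from b1: right to c1, 2× down (reaching c3), right to d3, up to d2 — 5 moves in all.
Check: order respected (1 at step 1, 2 at step 4).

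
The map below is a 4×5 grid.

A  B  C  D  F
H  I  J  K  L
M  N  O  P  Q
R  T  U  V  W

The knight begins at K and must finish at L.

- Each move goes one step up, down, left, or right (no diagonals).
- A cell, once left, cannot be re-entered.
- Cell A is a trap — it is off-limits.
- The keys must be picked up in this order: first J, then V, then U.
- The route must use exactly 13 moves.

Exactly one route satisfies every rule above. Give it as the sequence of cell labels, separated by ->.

The waypoints must appear in the order J, V, U, with no cell reused.
Route from K: left to J, down to O, right to P, down to V, 2× left (reaching T), 3× up (reaching B), 3× right (reaching F), down to L — 13 moves in all.
Check: order respected (J at step 1, V at step 4, U at step 5); 13 moves as required.

K -> J -> O -> P -> V -> U -> T -> N -> I -> B -> C -> D -> F -> L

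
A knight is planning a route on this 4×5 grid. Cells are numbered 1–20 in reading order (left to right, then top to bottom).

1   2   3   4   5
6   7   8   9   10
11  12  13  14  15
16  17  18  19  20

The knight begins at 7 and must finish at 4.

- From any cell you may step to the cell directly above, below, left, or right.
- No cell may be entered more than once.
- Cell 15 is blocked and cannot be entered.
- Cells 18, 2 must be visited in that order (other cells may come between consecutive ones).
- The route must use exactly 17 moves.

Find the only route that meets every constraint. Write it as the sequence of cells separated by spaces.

7 12 13 14 19 18 17 16 11 6 1 2 3 8 9 10 5 4

The waypoints must appear in the order 18, 2, with no cell reused.
Route from 7: down 1 to 12, right 2 to 14, down 1 to 19, left 3 to 16, up 3 to 1, right 2 to 3, down 1 to 8, right 2 to 10, up 1 to 5, left 1 to 4 — 17 moves in all.
Check: order respected (18 at step 5, 2 at step 11); 17 moves as required.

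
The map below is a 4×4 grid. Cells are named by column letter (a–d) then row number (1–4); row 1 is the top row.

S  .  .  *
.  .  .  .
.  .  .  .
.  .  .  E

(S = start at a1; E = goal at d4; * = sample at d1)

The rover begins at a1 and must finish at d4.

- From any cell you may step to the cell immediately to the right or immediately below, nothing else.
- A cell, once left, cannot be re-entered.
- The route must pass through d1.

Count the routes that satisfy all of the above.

A right/down-only route from a1 to d4 makes exactly 3 down-moves and 3 right-moves in some order.
With no other constraints that would be C(6,3) = 20 routes.
Split at d1 and multiply the segment counts: a1→d1: 1; d1→d4: 1; product = 1.
That gives 1 route.

1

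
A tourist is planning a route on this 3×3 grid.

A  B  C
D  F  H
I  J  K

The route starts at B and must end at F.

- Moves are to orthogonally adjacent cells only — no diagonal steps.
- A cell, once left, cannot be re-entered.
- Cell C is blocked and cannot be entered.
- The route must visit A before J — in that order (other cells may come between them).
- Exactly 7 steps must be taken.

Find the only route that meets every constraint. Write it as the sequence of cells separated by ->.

B -> A -> D -> I -> J -> K -> H -> F

The waypoints must appear in the order A, J, with no cell reused.
Route from B: left to A, 2× down (reaching I), 2× right (reaching K), up to H, left to F — 7 moves in all.
Check: order respected (A at step 1, J at step 4); 7 moves as required.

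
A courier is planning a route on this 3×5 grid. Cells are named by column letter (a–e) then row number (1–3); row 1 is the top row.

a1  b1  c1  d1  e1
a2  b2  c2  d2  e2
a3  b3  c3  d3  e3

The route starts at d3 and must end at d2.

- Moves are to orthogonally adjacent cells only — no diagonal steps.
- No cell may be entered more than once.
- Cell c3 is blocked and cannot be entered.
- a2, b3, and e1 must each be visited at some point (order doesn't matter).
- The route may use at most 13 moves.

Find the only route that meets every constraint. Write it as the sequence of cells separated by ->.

The 13-move cap with required stops at a2, b3, e1 leaves no slack for detours.
Route from d3: right 1 to e3, up 2 to e1, left 4 to a1, down 2 to a3, right 1 to b3, up 1 to b2, right 2 to d2 — 13 moves in all.
Check: all required cells visited; 13 ≤ 13 moves.

d3 -> e3 -> e2 -> e1 -> d1 -> c1 -> b1 -> a1 -> a2 -> a3 -> b3 -> b2 -> c2 -> d2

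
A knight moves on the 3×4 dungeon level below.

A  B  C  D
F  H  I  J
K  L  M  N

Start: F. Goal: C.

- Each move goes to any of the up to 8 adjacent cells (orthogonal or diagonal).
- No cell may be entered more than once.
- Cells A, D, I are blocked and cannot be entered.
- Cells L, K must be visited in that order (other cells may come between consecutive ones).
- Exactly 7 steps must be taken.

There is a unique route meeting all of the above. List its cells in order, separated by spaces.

The waypoints must appear in the order L, K, with no cell reused.
Route from F: down-right to L, left to K, up-right to H, down-right to M, right to N, up to J, up-left to C — 7 moves in all.
Check: order respected (L at step 1, K at step 2); 7 moves as required.

F L K H M N J C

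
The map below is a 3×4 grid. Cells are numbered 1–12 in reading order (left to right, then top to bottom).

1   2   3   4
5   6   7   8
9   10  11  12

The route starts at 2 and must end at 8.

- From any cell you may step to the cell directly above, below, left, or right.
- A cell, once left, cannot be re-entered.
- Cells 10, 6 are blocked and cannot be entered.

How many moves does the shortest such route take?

3

The Manhattan distance from 2 to 8 is |1−2| + |2−4| = 3, so at least 3 moves are needed.
A route of 3 moves achieves this: 2 → 3 → 7 → 8.
Since 3 matches the lower bound, it is optimal.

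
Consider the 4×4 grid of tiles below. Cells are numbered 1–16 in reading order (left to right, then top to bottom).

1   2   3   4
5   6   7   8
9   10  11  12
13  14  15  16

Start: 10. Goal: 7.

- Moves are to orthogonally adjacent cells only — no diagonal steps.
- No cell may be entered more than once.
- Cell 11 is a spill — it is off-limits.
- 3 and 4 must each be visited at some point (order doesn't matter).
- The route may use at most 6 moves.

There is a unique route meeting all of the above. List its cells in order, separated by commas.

10, 6, 2, 3, 4, 8, 7

Any route must reach 3 and 4 and still end at 7 within 6 moves, so the order of the required stops is forced.
Route from 10: 2× up (reaching 2), 2× right (reaching 4), down to 8, left to 7 — 6 moves in all.
Check: all required cells visited; 6 ≤ 6 moves.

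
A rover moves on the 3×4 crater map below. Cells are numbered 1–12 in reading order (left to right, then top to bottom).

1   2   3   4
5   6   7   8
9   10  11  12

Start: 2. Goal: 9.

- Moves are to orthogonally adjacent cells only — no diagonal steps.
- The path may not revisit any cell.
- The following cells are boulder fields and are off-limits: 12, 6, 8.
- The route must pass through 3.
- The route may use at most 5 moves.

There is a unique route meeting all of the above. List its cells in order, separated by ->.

2 -> 3 -> 7 -> 11 -> 10 -> 9

The budget equals the shortest possible length, so every move has to be on a shortest route through the required cells.
Route from 2: right 1 to 3, down 2 to 11, left 2 to 9 — 5 moves in all.
Check: all required cells visited; 5 ≤ 5 moves.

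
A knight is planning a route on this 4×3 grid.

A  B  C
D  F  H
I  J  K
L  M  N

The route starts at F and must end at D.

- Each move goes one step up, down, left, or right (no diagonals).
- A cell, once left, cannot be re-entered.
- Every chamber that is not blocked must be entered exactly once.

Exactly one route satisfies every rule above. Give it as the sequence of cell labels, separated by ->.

F -> J -> I -> L -> M -> N -> K -> H -> C -> B -> A -> D

Need to visit all 12 open cells exactly once, starting at F and ending at D.
Cell A has only two open neighbours (D and B), so the path must pass straight through it: one of those is the cell it's entered from and the other is where it exits.
Route from F: down to J, left to I, down to L, 2× right (reaching N), 3× up (reaching C), 2× left (reaching A), down to D — 11 moves in all.
Check: all 12 open cells covered.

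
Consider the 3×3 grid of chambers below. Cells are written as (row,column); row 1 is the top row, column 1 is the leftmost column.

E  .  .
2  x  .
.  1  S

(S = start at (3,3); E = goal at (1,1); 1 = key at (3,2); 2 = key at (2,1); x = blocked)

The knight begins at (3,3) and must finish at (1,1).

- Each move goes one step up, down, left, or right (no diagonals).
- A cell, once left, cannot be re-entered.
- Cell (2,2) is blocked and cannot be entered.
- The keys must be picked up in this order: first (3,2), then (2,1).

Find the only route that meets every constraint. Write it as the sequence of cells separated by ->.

(3,3) -> (3,2) -> (3,1) -> (2,1) -> (1,1)

The waypoints must appear in the order (3,2), (2,1), with no cell reused.
Route from (3,3): 2× left (reaching (3,1)), 2× up (reaching (1,1)) — 4 moves in all.
Check: order respected (1 at step 1, 2 at step 3).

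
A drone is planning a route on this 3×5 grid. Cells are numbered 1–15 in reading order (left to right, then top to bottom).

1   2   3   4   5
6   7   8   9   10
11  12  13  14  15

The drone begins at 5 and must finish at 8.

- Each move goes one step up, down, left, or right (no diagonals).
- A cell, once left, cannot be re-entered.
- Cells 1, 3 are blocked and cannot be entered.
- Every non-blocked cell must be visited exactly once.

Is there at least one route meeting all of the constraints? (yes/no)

Cell 2 has only one open neighbour but is neither the start nor the goal, so a Hamiltonian route would have to both enter and leave it through the same neighbour — impossible without revisiting.

no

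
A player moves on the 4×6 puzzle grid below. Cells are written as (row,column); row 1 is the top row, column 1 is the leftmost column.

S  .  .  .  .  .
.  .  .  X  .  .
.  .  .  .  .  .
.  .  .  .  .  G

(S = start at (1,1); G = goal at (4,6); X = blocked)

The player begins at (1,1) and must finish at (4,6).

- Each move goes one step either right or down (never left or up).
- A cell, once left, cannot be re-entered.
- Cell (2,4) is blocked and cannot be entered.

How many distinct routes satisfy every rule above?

32

A right/down-only route from (1,1) to (4,6) makes exactly 3 down-moves and 5 right-moves in some order.
With no other constraints that would be C(8,3) = 56 routes.
Subtract routes through each blocked cell (inclusion–exclusion for overlaps): − through (2,4): 24 → 32.
That gives 32 routes.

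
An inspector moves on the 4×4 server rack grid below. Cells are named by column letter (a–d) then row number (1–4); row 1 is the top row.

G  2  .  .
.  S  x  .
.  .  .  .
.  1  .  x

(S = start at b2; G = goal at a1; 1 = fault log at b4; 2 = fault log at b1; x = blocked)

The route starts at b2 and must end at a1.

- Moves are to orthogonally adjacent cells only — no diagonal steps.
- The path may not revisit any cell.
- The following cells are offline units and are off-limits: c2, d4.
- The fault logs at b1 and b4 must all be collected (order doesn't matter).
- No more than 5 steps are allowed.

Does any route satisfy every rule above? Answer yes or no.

Even ignoring the no-revisit rule, getting from b2 to a1, taking the cheapest ordering b2 → b4 → b1 → a1 needs at least 2 + 3 + 1 = 6 moves (Manhattan distance per leg), which exceeds the 5-move limit.

no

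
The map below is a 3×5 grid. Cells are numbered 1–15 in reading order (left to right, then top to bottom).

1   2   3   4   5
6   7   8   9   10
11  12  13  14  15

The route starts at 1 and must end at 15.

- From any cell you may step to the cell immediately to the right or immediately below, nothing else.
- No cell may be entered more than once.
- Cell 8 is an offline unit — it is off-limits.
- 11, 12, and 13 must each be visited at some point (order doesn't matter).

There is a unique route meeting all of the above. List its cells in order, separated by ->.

Moves only go right or down, so the column and row indices never decrease.
Route from 1: down 2 to 11, right 4 to 15 — 6 moves in all.
Check: all required cells visited.

1 -> 6 -> 11 -> 12 -> 13 -> 14 -> 15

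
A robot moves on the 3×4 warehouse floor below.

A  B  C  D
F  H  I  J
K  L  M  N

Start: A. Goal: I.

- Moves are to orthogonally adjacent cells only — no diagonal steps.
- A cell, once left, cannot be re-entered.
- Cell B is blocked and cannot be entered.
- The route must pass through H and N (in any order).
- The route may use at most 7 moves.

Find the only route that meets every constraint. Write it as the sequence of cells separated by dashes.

The 7-move cap with required stops at H, N leaves no slack for detours.
Route from A: down to F, right to H, down to L, 2× right (reaching N), up to J, left to I — 7 moves in all.
Check: all required cells visited; 7 ≤ 7 moves.

A - F - H - L - M - N - J - I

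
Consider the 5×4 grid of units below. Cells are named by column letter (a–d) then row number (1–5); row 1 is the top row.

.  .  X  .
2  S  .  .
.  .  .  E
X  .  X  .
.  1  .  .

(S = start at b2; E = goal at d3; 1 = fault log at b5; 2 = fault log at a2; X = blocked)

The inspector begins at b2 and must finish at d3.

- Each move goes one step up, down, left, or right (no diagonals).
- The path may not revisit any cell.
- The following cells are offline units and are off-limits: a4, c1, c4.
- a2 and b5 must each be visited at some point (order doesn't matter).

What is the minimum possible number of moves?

9

Any route passes through a2 and b5 in some order between b2 and d3. Summing Manhattan distances along each leg and taking the cheapest ordering (b2 → a2 → b5 → d3) gives a lower bound of 1 + 4 + 4 = 9 moves.
A route of 9 moves achieves this: b2 → a2 → a3 → b3 → b4 → b5 → c5 → d5 → d4 → d3.
Since 9 matches the lower bound, it is optimal.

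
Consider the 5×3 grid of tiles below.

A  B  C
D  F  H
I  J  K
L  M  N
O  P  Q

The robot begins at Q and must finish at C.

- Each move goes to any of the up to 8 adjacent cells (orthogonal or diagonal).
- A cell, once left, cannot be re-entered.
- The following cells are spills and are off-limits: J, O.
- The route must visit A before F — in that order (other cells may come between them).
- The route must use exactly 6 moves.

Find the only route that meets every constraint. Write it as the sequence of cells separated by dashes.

Q - M - I - D - A - F - C

The waypoints must appear in the order A, F, with no cell reused.
Route from Q: up-left 2 to I, up 2 to A, down-right 1 to F, up-right 1 to C — 6 moves in all.
Check: order respected (A at step 4, F at step 5); 6 moves as required.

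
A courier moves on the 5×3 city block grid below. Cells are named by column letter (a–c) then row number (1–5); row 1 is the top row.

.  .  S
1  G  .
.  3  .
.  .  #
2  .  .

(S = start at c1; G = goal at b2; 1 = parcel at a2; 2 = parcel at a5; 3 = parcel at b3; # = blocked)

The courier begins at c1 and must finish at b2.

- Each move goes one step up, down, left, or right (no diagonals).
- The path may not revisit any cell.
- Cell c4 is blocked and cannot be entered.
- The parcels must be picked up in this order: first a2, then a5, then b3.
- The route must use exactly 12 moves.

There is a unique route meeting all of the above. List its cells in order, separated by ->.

c1 -> b1 -> a1 -> a2 -> a3 -> a4 -> a5 -> b5 -> b4 -> b3 -> c3 -> c2 -> b2

The waypoints must appear in the order a2, a5, b3, with no cell reused.
Route from c1: 2× left (reaching a1), 4× down (reaching a5), right to b5, 2× up (reaching b3), right to c3, up to c2, left to b2 — 12 moves in all.
Check: order respected (1 at step 3, 2 at step 6, 3 at step 9); 12 moves as required.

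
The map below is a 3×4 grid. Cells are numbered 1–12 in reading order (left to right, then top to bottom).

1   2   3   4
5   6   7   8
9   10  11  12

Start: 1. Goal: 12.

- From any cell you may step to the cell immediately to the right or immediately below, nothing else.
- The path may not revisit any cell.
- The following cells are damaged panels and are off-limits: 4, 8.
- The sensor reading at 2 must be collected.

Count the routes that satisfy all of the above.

A right/down-only route from 1 to 12 makes exactly 2 down-moves and 3 right-moves in some order.
With no other constraints that would be C(5,2) = 10 routes.
Split at 2 and multiply the segment counts (each segment already excludes blocked cells): 1→2: 1; 2→12: 3; product = 3.
That gives 3 routes.

3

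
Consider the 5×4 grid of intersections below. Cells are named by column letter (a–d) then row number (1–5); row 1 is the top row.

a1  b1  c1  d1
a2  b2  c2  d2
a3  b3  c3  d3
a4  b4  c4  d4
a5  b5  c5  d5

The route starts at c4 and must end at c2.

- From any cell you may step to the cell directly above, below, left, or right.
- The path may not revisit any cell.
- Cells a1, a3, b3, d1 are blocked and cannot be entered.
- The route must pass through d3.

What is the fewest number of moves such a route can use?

4

Any route passes through d3 somewhere between c4 and c2. Summing Manhattan distances along the two legs (c4 → d3 → c2) gives a lower bound of 2 + 2 = 4 moves.
A route of 4 moves achieves this: c4 → c3 → d3 → d2 → c2.
Since 4 matches the lower bound, it is optimal.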